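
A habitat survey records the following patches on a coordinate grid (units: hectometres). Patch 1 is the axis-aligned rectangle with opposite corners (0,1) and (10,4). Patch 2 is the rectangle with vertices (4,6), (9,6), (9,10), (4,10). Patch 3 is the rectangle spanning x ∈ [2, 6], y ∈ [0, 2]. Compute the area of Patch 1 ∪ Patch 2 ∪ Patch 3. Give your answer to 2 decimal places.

54.00

By inclusion–exclusion:
Individual areas: |Patch 1| = 30, |Patch 2| = 20, |Patch 3| = 8.
|Patch 1∩Patch 2| = 0 (no overlap).
|Patch 1∩Patch 3|: x∈[2,6], y∈[1,2] → 4·1 = 4.
|Patch 2∩Patch 3| = 0 (no overlap).
|Patch 1∩Patch 2∩Patch 3| = 0.
|Patch 1 ∪ Patch 2 ∪ Patch 3| = 58 − 4 + 0 = 54.00.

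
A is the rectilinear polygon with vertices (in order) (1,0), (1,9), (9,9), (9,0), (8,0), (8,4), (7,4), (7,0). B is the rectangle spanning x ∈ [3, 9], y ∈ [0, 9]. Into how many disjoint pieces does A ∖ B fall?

A ∖ B is a single connected region.

1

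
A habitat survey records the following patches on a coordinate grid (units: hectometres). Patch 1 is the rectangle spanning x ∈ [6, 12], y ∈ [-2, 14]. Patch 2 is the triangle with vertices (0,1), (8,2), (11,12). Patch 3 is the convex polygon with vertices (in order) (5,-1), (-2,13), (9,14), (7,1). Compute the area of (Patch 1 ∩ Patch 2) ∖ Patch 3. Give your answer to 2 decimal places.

|Patch 1 ∩ Patch 2| = 22.75.
|(Patch 1 ∩ Patch 2) ∩ Patch 3| = 10.082.
|(Patch 1 ∩ Patch 2) ∖ Patch 3| = 22.75 − 10.082 = 12.67.

12.67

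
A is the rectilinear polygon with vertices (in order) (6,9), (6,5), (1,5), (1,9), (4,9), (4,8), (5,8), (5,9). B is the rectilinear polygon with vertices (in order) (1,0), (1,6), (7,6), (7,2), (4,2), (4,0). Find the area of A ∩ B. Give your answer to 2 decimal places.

5.00

The intersection is the polygon with vertices (6,5), (1,5), (1,6), (6,6).
By the shoelace formula its area is 5.00.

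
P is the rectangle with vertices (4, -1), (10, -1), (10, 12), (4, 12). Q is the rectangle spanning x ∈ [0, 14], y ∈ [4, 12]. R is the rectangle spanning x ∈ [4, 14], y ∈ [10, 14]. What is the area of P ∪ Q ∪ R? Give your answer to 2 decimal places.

162.00

By inclusion–exclusion:
Individual areas: |P| = 78, |Q| = 112, |R| = 40.
|P∩Q|: x∈[4,10], y∈[4,12] → 6·8 = 48.
|P∩R|: x∈[4,10], y∈[10,12] → 6·2 = 12.
|Q∩R|: x∈[4,14], y∈[10,12] → 10·2 = 20.
|P∩Q∩R| = 12.
|P ∪ Q ∪ R| = 230 − 80 + 12 = 162.00.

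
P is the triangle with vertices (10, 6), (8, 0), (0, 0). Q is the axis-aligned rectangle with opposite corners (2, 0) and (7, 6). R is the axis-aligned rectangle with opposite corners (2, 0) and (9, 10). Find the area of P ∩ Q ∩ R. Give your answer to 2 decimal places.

The intersection is the polygon with vertices (2,1.2), (7,4.2), (7,0), (2,0).
By the shoelace formula its area is 13.50.

13.50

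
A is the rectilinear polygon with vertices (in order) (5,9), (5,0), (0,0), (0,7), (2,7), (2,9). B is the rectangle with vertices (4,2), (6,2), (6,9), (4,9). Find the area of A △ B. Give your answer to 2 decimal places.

41.00

|A| = 41, |B| = 14, |A∩B| = 7.
|A △ B| = |A| + |B| − 2·|A∩B| = 41 + 14 − 14 = 41.00.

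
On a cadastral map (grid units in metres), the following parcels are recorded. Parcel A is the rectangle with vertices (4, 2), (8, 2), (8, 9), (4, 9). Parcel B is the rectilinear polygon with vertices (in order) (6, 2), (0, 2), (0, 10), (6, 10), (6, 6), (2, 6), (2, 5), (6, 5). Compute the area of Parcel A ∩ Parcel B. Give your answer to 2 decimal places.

12.00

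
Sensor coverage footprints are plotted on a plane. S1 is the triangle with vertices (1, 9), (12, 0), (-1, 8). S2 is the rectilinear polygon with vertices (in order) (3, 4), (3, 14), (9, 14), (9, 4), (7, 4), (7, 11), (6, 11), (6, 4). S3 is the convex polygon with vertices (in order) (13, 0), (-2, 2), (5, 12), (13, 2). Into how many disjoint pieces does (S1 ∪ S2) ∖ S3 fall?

3

(S1 ∪ S2) ∖ S3 splits into 3 disjoint pieces (area 23.9821, area 0.0055, area 3.8131).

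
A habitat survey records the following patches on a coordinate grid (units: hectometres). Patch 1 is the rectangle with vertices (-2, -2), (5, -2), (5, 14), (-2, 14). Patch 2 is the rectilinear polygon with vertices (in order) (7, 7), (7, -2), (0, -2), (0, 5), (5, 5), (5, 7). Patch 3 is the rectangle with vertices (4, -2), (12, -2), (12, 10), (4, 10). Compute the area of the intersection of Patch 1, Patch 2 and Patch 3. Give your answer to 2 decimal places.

7.00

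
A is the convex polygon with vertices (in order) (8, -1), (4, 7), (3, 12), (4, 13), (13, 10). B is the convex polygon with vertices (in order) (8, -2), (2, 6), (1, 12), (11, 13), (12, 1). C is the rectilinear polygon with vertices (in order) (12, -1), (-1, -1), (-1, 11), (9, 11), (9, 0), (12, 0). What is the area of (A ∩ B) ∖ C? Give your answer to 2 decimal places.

23.29

|A ∩ B| = 67.7906.
|(A ∩ B) ∩ C| = 44.5.
|(A ∩ B) ∖ C| = 67.7906 − 44.5 = 23.29.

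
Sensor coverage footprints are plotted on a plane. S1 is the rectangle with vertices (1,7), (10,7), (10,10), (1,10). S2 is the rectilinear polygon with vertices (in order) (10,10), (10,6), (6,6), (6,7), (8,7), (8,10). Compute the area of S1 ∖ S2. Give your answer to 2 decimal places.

21.00

|S1| = 27, |S1∩S2| = 6.
|S1 ∖ S2| = |S1| − |S1∩S2| = 27 − 6 = 21.00.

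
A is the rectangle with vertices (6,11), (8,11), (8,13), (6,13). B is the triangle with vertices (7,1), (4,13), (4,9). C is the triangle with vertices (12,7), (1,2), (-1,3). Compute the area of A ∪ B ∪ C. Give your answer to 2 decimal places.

20.13

By inclusion–exclusion:
Individual areas: |A| = 4, |B| = 6, |C| = 10.5.
|A∩B| = 0.
|A∩C| = 0.
|B∩C| = 0.3696.
|A∩B∩C| = 0.
|A ∪ B ∪ C| = 20.5 − 0.3696 + 0 = 20.13.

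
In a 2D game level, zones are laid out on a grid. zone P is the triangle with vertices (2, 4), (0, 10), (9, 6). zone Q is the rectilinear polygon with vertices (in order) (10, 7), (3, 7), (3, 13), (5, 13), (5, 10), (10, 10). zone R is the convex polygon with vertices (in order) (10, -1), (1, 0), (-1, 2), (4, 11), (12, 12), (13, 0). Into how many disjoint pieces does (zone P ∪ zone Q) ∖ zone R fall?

(zone P ∪ zone Q) ∖ zone R splits into 2 disjoint pieces (area 4.5592, area 4.8375).

2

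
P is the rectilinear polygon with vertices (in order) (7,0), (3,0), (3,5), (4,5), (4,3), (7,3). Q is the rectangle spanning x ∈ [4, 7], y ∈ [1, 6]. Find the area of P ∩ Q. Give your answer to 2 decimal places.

6.00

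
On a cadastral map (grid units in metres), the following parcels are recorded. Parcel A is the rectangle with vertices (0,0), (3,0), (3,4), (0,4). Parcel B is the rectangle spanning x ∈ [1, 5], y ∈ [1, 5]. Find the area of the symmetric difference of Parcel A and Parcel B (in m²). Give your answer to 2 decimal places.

|Parcel A∩Parcel B|: x∈[1,3], y∈[1,4] → 2·3 = 6.
|Parcel A △ Parcel B| = |Parcel A| + |Parcel B| − 2·|Parcel A∩Parcel B| = 12 + 16 − 12 = 16.00.

16.00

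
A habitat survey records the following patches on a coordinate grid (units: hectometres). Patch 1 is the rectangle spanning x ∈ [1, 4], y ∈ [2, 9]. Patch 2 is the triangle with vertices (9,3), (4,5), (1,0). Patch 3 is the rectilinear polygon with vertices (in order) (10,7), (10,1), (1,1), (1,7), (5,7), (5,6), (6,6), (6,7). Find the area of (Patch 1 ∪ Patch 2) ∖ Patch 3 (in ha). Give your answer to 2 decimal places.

|Patch 1 ∪ Patch 2| = 33.8.
|(Patch 1 ∪ Patch 2) ∩ Patch 3| = 26.7667.
|(Patch 1 ∪ Patch 2) ∖ Patch 3| = 33.8 − 26.7667 = 7.03.

7.03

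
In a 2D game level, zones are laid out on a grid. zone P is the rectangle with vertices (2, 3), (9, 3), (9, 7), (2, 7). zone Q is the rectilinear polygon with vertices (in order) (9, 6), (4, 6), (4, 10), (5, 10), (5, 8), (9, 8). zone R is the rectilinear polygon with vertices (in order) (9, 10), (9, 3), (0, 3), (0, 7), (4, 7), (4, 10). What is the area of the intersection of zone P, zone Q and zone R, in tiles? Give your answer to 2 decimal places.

5.00

The intersection is the polygon with vertices (4,6), (4,7), (9,7), (9,6).
By the shoelace formula its area is 5.00.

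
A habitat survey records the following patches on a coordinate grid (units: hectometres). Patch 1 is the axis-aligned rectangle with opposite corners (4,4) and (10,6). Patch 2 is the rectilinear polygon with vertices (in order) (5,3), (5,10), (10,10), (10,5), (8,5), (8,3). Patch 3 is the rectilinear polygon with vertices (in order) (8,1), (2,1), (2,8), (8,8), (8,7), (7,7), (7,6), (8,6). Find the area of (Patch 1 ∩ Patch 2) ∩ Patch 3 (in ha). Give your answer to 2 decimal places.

6.00

The region (Patch 1 ∩ Patch 2) ∩ Patch 3 is the polygon with vertices (8,4), (5,4), (5,6), (7,6), (8,6), (8,5).
By the shoelace formula its area is 6.00.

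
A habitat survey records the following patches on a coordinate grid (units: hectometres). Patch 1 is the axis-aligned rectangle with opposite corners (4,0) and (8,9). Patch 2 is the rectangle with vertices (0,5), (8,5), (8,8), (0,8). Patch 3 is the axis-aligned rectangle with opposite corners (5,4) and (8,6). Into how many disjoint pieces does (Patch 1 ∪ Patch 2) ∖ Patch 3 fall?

1

(Patch 1 ∪ Patch 2) ∖ Patch 3 is a single connected region.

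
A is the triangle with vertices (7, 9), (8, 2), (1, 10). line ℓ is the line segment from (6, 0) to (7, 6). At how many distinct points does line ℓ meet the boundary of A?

The segment meets the boundary at (6.6,3.6).

1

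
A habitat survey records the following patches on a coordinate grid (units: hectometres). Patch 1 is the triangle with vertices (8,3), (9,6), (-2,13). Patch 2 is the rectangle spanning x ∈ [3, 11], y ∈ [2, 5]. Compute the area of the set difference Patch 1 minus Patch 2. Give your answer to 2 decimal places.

17.33

|Patch 1| = 20, |Patch 1∩Patch 2| = 2.6667.
|Patch 1 ∖ Patch 2| = |Patch 1| − |Patch 1∩Patch 2| = 20 − 2.6667 = 17.33.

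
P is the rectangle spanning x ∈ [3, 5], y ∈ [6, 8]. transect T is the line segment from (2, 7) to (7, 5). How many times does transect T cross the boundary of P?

The segment meets the boundary at (4.5,6), (3,6.6).

2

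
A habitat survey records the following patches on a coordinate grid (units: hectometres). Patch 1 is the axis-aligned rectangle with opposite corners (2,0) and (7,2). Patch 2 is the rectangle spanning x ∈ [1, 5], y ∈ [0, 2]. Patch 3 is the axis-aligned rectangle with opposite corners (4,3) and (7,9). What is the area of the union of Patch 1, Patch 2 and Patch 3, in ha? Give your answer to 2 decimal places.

30.00

By inclusion–exclusion:
Individual areas: |Patch 1| = 10, |Patch 2| = 8, |Patch 3| = 18.
|Patch 1∩Patch 2|: x∈[2,5], y∈[0,2] → 3·2 = 6.
|Patch 1∩Patch 3| = 0 (no overlap).
|Patch 2∩Patch 3| = 0 (no overlap).
|Patch 1∩Patch 2∩Patch 3| = 0.
|Patch 1 ∪ Patch 2 ∪ Patch 3| = 36 − 6 + 0 = 30.00.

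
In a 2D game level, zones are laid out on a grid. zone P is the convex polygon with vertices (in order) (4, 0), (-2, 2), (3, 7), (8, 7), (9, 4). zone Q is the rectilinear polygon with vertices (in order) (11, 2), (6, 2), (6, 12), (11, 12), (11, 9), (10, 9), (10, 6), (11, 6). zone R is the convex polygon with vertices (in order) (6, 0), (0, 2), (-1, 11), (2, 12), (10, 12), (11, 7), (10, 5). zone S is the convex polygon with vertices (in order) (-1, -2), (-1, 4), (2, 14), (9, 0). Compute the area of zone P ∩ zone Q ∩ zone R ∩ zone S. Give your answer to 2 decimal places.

3.36

The intersection is the polygon with vertices (6.5,2), (6,2), (6,6), (7.571,2.857).
By the shoelace formula its area is 3.36.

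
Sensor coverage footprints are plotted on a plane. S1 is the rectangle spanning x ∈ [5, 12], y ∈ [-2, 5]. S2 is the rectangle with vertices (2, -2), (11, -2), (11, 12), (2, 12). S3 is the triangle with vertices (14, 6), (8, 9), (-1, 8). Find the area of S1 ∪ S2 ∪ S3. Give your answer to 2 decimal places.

By inclusion–exclusion:
Individual areas: |S1| = 49, |S2| = 126, |S3| = 16.5.
|S1∩S2|: x∈[5,11], y∈[-2,5] → 6·7 = 42.
|S1∩S3| = 0.
|S2∩S3| = 13.75.
|S1∩S2∩S3| = 0.
|S1 ∪ S2 ∪ S3| = 191.5 − 55.75 + 0 = 135.75.

135.75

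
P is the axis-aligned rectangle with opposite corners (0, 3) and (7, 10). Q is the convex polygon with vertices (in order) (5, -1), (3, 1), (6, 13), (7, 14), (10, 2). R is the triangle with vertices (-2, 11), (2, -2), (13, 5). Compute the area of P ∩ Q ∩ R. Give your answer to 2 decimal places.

14.03

The intersection is the polygon with vertices (7,3), (3.5,3), (4.818,8.273), (7,7.4).
By the shoelace formula its area is 14.03.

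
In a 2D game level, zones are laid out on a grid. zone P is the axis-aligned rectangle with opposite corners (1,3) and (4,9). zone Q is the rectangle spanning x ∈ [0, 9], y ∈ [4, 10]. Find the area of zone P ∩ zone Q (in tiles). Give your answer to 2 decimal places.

15.00

|zone P∩zone Q|: x∈[1,4], y∈[4,9] → 3·5 = 15.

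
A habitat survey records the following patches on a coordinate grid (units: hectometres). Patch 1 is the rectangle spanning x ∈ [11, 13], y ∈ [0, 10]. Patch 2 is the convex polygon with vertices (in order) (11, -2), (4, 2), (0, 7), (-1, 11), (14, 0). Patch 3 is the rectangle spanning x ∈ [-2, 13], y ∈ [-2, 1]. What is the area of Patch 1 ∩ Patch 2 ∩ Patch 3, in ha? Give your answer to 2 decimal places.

The intersection is the polygon with vertices (11,0), (11,1), (12.636,1), (13,0.733), (13,0).
By the shoelace formula its area is 1.95.

1.95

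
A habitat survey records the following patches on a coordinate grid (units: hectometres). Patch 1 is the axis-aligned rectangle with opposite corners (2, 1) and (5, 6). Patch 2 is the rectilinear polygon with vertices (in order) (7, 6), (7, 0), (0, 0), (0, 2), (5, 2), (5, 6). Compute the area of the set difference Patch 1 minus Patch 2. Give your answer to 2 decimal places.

12.00

|Patch 1| = 15, |Patch 1∩Patch 2| = 3.
|Patch 1 ∖ Patch 2| = |Patch 1| − |Patch 1∩Patch 2| = 15 − 3 = 12.00.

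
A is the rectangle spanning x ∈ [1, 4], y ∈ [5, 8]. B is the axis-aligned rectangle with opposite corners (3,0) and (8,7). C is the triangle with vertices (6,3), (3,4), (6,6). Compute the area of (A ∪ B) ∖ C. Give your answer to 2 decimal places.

37.50

|A ∪ B| = 42.
|(A ∪ B) ∩ C| = 4.5.
|(A ∪ B) ∖ C| = 42 − 4.5 = 37.50.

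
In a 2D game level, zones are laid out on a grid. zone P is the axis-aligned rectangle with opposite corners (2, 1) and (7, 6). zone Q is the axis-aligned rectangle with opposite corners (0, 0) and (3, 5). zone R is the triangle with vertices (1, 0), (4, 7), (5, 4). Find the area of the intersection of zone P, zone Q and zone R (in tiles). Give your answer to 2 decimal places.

2.00

The intersection is the polygon with vertices (2,2.333), (3,4.667), (3,2), (2,1).
By the shoelace formula its area is 2.00.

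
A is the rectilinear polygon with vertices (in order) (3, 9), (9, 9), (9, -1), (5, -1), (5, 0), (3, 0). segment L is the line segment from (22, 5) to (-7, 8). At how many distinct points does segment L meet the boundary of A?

The segment meets the boundary at (3,6.966), (9,6.345).

2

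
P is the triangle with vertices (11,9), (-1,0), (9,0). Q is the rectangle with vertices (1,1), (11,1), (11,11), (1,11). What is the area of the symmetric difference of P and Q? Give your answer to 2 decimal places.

|P| = 45, |Q| = 100, |P∩Q| = 35.3889.
|P △ Q| = |P| + |Q| − 2·|P∩Q| = 45 + 100 − 70.7778 = 74.22.

74.22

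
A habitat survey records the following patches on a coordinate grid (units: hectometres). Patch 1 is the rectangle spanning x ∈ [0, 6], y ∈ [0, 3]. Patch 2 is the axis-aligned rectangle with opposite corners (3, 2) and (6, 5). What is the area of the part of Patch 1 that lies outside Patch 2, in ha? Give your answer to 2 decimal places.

|Patch 1∩Patch 2|: x∈[3,6], y∈[2,3] → 3·1 = 3.
|Patch 1| = 18.
|Patch 1 ∖ Patch 2| = |Patch 1| − |Patch 1∩Patch 2| = 18 − 3 = 15.00.

15.00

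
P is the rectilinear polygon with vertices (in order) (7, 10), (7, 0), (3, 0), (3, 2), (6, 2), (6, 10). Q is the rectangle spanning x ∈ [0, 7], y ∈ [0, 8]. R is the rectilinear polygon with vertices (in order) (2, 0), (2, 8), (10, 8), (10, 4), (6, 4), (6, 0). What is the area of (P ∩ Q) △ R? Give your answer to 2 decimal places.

|P ∩ Q| = 14.
|(P ∩ Q) ∩ R| = 10.
|(P ∩ Q) △ R| = 14 + 48 − 20 = 42.00.

42.00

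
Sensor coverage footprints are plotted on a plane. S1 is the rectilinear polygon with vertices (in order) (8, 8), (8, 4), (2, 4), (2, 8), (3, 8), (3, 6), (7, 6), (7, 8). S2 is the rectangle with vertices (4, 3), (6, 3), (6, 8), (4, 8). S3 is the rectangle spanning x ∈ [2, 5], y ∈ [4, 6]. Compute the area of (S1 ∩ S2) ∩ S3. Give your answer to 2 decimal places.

2.00

The region (S1 ∩ S2) ∩ S3 is the polygon with vertices (4,6), (5,6), (5,4), (4,4).
By the shoelace formula its area is 2.00.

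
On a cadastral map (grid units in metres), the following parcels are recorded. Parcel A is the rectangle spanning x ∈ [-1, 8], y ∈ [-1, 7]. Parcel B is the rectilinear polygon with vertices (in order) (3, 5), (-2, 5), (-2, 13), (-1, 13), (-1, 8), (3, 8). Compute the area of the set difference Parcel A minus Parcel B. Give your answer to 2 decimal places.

|Parcel A| = 72, |Parcel A∩Parcel B| = 8.
|Parcel A ∖ Parcel B| = |Parcel A| − |Parcel A∩Parcel B| = 72 − 8 = 64.00.

64.00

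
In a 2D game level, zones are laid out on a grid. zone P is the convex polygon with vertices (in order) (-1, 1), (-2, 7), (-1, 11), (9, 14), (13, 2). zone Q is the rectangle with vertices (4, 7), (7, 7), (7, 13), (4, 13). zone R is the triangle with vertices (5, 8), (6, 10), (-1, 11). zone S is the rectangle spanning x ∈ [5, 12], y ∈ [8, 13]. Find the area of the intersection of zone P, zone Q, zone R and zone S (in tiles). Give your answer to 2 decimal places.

The intersection is the polygon with vertices (6,10), (5,8), (5,10.143).
By the shoelace formula its area is 1.07.

1.07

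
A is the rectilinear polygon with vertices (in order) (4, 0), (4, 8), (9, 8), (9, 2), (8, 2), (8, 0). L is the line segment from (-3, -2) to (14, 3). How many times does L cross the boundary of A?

2

The segment meets the boundary at (8,1.235), (4,0.059).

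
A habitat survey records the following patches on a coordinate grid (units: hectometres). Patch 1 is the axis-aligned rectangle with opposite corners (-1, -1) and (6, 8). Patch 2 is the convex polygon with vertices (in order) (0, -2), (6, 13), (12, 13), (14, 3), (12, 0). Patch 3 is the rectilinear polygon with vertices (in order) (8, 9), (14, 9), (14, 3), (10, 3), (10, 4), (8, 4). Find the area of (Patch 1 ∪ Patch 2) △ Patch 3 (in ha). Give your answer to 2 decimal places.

138.00

|Patch 1 ∪ Patch 2| = 164.8.
|(Patch 1 ∪ Patch 2) ∩ Patch 3| = 30.4.
|(Patch 1 ∪ Patch 2) △ Patch 3| = 164.8 + 34 − 60.8 = 138.00.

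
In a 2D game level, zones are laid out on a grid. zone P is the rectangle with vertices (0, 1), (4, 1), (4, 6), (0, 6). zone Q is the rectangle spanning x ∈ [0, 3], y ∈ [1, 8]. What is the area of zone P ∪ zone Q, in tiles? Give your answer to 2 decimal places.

By inclusion–exclusion:
Individual areas: |zone P| = 20, |zone Q| = 21.
|zone P∩zone Q|: x∈[0,3], y∈[1,6] → 3·5 = 15.
|zone P ∪ zone Q| = 41 − 15 = 26.00.

26.00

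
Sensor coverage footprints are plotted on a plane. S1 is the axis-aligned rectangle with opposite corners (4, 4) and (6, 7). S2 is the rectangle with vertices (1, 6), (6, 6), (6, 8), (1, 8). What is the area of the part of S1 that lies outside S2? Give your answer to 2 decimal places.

4.00

|S1∩S2|: x∈[4,6], y∈[6,7] → 2·1 = 2.
|S1| = 6.
|S1 ∖ S2| = |S1| − |S1∩S2| = 6 − 2 = 4.00.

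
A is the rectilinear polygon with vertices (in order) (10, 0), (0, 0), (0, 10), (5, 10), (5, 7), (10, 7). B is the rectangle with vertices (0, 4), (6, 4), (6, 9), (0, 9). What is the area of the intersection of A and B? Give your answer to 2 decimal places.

The intersection is the polygon with vertices (0,9), (5,9), (5,7), (6,7), (6,4), (0,4).
By the shoelace formula its area is 28.00.

28.00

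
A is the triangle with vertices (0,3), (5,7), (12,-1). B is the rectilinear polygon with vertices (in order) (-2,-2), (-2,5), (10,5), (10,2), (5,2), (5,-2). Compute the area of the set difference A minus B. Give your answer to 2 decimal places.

13.15

|A| = 34, |A∩B| = 20.8542.
|A ∖ B| = |A| − |A∩B| = 34 − 20.8542 = 13.15.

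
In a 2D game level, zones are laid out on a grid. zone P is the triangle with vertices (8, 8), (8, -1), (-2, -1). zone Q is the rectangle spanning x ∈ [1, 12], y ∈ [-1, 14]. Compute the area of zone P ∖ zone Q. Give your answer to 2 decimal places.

|zone P| = 45, |zone P∩zone Q| = 40.95.
|zone P ∖ zone Q| = |zone P| − |zone P∩zone Q| = 45 − 40.95 = 4.05.

4.05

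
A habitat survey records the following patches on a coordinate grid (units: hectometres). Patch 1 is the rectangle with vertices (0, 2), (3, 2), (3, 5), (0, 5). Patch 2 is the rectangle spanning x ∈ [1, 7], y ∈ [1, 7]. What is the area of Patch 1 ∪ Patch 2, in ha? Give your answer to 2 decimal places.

39.00

By inclusion–exclusion:
Individual areas: |Patch 1| = 9, |Patch 2| = 36.
|Patch 1∩Patch 2|: x∈[1,3], y∈[2,5] → 2·3 = 6.
|Patch 1 ∪ Patch 2| = 45 − 6 = 39.00.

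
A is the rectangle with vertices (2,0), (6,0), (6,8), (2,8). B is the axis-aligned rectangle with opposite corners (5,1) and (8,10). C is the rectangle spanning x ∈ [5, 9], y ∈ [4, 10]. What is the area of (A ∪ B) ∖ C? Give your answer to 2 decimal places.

|A ∪ B| = 52.
|(A ∪ B) ∩ C| = 18.
|(A ∪ B) ∖ C| = 52 − 18 = 34.00.

34.00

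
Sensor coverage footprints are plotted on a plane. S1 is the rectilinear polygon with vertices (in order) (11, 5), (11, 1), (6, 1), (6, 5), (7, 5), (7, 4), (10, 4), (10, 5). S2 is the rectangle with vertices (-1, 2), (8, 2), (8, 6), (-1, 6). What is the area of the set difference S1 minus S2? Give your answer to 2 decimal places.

12.00

|S1| = 17, |S1∩S2| = 5.
|S1 ∖ S2| = |S1| − |S1∩S2| = 17 − 5 = 12.00.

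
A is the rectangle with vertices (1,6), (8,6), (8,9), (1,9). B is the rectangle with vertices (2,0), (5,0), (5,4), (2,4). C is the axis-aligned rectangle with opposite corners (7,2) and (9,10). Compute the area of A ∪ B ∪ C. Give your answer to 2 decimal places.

By inclusion–exclusion:
Individual areas: |A| = 21, |B| = 12, |C| = 16.
|A∩B| = 0 (no overlap).
|A∩C|: x∈[7,8], y∈[6,9] → 1·3 = 3.
|B∩C| = 0 (no overlap).
|A∩B∩C| = 0.
|A ∪ B ∪ C| = 49 − 3 + 0 = 46.00.

46.00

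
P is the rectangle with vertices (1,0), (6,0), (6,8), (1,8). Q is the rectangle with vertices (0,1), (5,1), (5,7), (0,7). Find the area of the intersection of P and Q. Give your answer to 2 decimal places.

|P∩Q|: x∈[1,5], y∈[1,7] → 4·6 = 24.

24.00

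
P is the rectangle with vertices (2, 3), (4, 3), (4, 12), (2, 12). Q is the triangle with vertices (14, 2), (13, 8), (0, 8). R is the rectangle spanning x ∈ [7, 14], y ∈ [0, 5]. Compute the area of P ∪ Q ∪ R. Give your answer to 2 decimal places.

79.68

By inclusion–exclusion:
Individual areas: |P| = 18, |Q| = 39, |R| = 35.
|P∩Q| = 2.5714.
|P∩R| = 0 (no overlap).
|Q∩R| = 9.75.
|P∩Q∩R| = 0.
|P ∪ Q ∪ R| = 92 − 12.3214 + 0 = 79.68.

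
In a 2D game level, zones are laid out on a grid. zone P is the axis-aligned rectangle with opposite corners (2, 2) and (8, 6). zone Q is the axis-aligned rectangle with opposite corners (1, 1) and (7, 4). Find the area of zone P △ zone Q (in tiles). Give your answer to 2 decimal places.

22.00

|zone P∩zone Q|: x∈[2,7], y∈[2,4] → 5·2 = 10.
|zone P △ zone Q| = |zone P| + |zone Q| − 2·|zone P∩zone Q| = 24 + 18 − 20 = 22.00.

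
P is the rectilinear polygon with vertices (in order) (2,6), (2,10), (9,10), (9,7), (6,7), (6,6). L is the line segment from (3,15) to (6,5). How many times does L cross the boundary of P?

The segment meets the boundary at (5.7,6), (4.5,10).

2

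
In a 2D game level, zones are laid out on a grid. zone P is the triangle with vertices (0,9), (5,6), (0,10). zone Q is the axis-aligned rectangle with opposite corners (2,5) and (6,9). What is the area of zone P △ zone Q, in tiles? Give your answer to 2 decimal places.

16.70

|zone P| = 2.5, |zone Q| = 16, |zone P∩zone Q| = 0.9.
|zone P △ zone Q| = |zone P| + |zone Q| − 2·|zone P∩zone Q| = 2.5 + 16 − 1.8 = 16.70.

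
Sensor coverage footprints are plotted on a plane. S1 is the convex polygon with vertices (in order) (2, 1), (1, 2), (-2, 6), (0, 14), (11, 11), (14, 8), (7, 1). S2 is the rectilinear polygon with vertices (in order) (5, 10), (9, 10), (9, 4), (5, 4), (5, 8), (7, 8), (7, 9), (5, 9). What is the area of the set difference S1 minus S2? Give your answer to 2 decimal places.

114.00

|S1| = 136, |S1∩S2| = 22.
|S1 ∖ S2| = |S1| − |S1∩S2| = 136 − 22 = 114.00.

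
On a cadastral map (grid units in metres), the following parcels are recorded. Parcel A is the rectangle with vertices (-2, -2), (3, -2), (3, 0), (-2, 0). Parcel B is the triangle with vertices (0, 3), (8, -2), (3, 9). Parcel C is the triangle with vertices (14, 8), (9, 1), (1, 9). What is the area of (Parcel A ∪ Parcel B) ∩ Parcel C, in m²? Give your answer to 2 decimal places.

2.32

The region (Parcel A ∪ Parcel B) ∩ Parcel C is the polygon with vertices (4.667,5.333), (2.333,7.667), (2.926,8.852), (3.072,8.841).
By the shoelace formula its area is 2.32.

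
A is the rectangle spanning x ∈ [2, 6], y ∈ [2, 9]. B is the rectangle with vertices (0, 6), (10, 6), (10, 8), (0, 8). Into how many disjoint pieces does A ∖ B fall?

A ∖ B splits into 2 disjoint pieces (area 16, area 4).

2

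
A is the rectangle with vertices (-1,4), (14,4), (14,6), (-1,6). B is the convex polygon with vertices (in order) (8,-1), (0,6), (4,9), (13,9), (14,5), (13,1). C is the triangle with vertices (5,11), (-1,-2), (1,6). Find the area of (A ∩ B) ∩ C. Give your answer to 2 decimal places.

The region (A ∩ B) ∩ C is the polygon with vertices (0.821,5.282), (1,6), (2.692,6), (1.918,4.322).
By the shoelace formula its area is 1.90.

1.90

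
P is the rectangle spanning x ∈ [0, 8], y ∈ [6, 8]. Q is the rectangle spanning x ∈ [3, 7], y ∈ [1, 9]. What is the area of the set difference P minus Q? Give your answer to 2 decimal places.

8.00

|P∩Q|: x∈[3,7], y∈[6,8] → 4·2 = 8.
|P| = 16.
|P ∖ Q| = |P| − |P∩Q| = 16 − 8 = 8.00.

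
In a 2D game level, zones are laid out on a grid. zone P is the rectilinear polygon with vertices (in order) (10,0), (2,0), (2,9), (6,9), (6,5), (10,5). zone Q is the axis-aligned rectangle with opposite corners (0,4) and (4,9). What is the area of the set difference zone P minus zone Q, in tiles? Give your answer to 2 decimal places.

46.00

|zone P| = 56, |zone P∩zone Q| = 10.
|zone P ∖ zone Q| = |zone P| − |zone P∩zone Q| = 56 − 10 = 46.00.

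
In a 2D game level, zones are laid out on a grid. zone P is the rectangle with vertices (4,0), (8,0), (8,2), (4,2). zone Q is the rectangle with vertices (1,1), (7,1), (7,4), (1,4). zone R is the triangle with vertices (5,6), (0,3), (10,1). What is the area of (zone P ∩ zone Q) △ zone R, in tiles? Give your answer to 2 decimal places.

22.20

|zone P ∩ zone Q| = 3.
|(zone P ∩ zone Q) ∩ zone R| = 0.4.
|(zone P ∩ zone Q) △ zone R| = 3 + 20 − 0.8 = 22.20.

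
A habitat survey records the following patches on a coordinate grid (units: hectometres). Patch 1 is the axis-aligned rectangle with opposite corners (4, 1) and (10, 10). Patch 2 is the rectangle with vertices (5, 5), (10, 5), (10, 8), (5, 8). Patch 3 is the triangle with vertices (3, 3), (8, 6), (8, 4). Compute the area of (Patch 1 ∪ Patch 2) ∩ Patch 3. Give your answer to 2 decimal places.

The region (Patch 1 ∪ Patch 2) ∩ Patch 3 is the polygon with vertices (4,3.6), (8,6), (8,4), (4,3.2).
By the shoelace formula its area is 4.80.

4.80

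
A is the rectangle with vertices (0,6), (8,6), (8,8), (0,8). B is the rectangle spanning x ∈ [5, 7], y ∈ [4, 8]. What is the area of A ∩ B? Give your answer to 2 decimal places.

|A∩B|: x∈[5,7], y∈[6,8] → 2·2 = 4.

4.00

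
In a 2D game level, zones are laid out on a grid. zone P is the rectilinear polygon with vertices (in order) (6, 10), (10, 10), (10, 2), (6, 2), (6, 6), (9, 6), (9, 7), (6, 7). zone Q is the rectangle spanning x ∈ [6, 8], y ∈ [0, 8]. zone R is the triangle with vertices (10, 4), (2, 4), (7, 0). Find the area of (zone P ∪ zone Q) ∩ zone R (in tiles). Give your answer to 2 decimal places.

The region (zone P ∪ zone Q) ∩ zone R is the polygon with vertices (8,2), (8,1.333), (7,0), (6,0.8), (6,2), (6,4), (10,4), (8.5,2).
By the shoelace formula its area is 9.43.

9.43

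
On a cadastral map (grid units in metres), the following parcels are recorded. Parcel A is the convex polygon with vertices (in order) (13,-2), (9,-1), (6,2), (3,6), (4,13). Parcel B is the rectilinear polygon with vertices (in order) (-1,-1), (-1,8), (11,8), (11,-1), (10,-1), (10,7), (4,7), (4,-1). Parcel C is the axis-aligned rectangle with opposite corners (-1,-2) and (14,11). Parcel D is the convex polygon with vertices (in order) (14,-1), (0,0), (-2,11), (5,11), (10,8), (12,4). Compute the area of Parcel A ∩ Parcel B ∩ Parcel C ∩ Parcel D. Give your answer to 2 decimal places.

8.60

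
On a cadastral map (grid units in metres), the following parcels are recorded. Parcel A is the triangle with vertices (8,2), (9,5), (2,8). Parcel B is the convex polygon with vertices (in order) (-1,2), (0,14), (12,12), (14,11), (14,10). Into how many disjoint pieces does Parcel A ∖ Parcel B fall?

Parcel A ∖ Parcel B is a single connected region.

1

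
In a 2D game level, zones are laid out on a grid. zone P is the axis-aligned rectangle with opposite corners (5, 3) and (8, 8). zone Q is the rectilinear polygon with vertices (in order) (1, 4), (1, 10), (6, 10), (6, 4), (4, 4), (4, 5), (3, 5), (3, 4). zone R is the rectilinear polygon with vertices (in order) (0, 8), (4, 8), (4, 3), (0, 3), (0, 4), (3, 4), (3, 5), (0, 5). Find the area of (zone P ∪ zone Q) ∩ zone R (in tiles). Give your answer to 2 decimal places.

|zone P ∪ zone Q| = 40.
|(zone P ∪ zone Q) ∩ zone R| = 9.00.

9.00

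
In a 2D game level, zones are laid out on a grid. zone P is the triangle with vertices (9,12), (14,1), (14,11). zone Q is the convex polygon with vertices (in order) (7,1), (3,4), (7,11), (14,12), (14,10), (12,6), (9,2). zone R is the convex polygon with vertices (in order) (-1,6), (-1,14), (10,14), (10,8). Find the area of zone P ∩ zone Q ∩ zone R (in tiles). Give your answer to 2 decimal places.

The intersection is the polygon with vertices (10,11.429), (10,9.8), (9.305,11.329).
By the shoelace formula its area is 0.57.

0.57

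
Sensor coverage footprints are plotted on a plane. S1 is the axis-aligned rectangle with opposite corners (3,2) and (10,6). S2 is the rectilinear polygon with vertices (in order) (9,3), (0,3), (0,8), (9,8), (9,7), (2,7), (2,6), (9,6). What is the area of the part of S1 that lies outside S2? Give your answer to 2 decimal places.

|S1| = 28, |S1∩S2| = 18.
|S1 ∖ S2| = |S1| − |S1∩S2| = 28 − 18 = 10.00.

10.00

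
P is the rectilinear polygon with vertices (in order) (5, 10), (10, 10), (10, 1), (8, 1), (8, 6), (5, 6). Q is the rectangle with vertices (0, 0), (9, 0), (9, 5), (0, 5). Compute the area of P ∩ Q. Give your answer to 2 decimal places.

4.00

The intersection is the polygon with vertices (8,1), (8,5), (9,5), (9,1).
By the shoelace formula its area is 4.00.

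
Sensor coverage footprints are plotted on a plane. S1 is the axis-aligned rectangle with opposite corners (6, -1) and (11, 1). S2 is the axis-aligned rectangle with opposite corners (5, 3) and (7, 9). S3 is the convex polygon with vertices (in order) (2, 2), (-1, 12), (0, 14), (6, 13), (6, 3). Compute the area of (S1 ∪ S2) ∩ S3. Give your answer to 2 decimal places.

6.00

The region (S1 ∪ S2) ∩ S3 is the polygon with vertices (5,3), (5,9), (6,9), (6,3).
By the shoelace formula its area is 6.00.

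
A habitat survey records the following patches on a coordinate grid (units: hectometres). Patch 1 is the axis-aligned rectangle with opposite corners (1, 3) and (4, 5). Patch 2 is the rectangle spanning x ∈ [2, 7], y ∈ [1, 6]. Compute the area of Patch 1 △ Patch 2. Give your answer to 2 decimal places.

23.00

|Patch 1∩Patch 2|: x∈[2,4], y∈[3,5] → 2·2 = 4.
|Patch 1 △ Patch 2| = |Patch 1| + |Patch 2| − 2·|Patch 1∩Patch 2| = 6 + 25 − 8 = 23.00.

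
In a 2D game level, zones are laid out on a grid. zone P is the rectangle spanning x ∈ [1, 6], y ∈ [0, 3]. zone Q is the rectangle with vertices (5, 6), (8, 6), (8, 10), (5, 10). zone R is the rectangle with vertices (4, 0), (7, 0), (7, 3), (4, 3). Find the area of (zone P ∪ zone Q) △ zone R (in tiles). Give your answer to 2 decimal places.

|zone P ∪ zone Q| = 27.
|(zone P ∪ zone Q) ∩ zone R| = 6.
|(zone P ∪ zone Q) △ zone R| = 27 + 9 − 12 = 24.00.

24.00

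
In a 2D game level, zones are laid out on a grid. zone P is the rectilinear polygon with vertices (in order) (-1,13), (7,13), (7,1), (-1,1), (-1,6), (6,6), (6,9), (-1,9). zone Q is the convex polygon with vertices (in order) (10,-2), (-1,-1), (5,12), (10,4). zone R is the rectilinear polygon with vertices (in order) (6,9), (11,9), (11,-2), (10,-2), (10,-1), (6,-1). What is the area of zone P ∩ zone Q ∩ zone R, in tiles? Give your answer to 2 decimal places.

7.99

The intersection is the polygon with vertices (6,1), (6,6), (6,9), (6.875,9), (7,8.8), (7,1).
By the shoelace formula its area is 7.99.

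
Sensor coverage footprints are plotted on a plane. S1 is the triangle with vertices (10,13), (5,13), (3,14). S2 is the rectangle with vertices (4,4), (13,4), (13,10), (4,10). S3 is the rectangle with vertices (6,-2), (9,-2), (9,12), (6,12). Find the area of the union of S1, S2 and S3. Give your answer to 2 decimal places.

80.50

By inclusion–exclusion:
Individual areas: |S1| = 2.5, |S2| = 54, |S3| = 42.
|S1∩S2| = 0.
|S1∩S3| = 0.
|S2∩S3|: x∈[6,9], y∈[4,10] → 3·6 = 18.
|S1∩S2∩S3| = 0.
|S1 ∪ S2 ∪ S3| = 98.5 − 18 + 0 = 80.50.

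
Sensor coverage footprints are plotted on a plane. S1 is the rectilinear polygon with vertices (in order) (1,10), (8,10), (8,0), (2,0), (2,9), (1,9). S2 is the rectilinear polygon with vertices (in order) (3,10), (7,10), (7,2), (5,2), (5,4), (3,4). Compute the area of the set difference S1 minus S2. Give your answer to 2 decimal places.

33.00

|S1| = 61, |S1∩S2| = 28.
|S1 ∖ S2| = |S1| − |S1∩S2| = 61 − 28 = 33.00.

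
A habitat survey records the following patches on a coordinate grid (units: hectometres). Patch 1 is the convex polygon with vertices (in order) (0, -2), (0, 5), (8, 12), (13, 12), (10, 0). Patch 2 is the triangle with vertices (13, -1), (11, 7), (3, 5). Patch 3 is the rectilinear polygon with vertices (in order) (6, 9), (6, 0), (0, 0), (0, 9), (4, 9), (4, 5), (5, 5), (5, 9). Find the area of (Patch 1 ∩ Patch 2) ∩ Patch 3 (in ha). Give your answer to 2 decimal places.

3.45

The region (Patch 1 ∩ Patch 2) ∩ Patch 3 is the polygon with vertices (3,5), (4,5.25), (4,5), (5,5), (5,5.5), (6,5.75), (6,3.2).
By the shoelace formula its area is 3.45.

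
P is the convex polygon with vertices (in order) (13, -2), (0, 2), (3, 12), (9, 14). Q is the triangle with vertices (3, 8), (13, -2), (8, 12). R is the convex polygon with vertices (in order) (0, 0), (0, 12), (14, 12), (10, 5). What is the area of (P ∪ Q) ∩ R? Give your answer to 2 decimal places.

The region (P ∪ Q) ∩ R is the polygon with vertices (3,12), (9.5,12), (10.87,6.522), (10,5), (2.476,1.238), (0,2).
By the shoelace formula its area is 79.20.

79.20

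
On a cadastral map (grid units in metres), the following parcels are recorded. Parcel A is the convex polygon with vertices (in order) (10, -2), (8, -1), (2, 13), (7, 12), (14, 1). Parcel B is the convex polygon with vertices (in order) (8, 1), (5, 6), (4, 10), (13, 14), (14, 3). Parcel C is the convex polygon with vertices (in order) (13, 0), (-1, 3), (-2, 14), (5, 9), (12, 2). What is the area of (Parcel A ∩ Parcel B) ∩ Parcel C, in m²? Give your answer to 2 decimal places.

22.74

The region (Parcel A ∩ Parcel B) ∩ Parcel C is the polygon with vertices (8.13,1.044), (7.951,1.082), (5,6), (4.087,9.652), (5,9), (11.75,2.25).
By the shoelace formula its area is 22.74.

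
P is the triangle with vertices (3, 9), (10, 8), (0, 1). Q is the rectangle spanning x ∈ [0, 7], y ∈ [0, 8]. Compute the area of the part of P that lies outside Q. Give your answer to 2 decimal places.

6.84

|P| = 29.5, |P∩Q| = 22.6625.
|P ∖ Q| = |P| − |P∩Q| = 29.5 − 22.6625 = 6.84.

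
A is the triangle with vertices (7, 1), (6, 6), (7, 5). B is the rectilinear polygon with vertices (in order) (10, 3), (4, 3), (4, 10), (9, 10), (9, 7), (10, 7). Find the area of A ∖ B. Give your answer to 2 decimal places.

0.40

|A| = 2, |A∩B| = 1.6.
|A ∖ B| = |A| − |A∩B| = 2 − 1.6 = 0.40.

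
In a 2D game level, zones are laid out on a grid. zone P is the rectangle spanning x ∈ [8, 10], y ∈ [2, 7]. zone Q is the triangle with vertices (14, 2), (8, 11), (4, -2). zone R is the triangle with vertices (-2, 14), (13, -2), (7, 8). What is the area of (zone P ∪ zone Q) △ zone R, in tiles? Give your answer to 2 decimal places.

|zone P ∪ zone Q| = 57.
|(zone P ∪ zone Q) ∩ zone R| = 10.8108.
|(zone P ∪ zone Q) △ zone R| = 57 + 27 − 21.6217 = 62.38.

62.38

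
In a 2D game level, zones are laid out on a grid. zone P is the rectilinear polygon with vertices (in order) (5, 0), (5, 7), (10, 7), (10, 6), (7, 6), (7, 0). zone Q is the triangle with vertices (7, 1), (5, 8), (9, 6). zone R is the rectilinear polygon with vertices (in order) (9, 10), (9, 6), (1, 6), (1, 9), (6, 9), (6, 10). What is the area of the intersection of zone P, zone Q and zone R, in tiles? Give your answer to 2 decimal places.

2.57

The intersection is the polygon with vertices (9,6), (7,6), (5.571,6), (5.286,7), (7,7).
By the shoelace formula its area is 2.57.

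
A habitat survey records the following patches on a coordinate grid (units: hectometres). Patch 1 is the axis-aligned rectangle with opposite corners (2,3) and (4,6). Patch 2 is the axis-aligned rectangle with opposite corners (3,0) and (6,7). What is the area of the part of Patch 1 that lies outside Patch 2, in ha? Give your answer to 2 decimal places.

3.00

|Patch 1∩Patch 2|: x∈[3,4], y∈[3,6] → 1·3 = 3.
|Patch 1| = 6.
|Patch 1 ∖ Patch 2| = |Patch 1| − |Patch 1∩Patch 2| = 6 − 3 = 3.00.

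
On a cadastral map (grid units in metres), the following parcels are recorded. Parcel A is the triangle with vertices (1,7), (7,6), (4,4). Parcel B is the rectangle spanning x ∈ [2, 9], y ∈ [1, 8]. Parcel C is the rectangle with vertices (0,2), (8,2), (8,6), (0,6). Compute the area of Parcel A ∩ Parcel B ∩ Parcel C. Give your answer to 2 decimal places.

5.00

The intersection is the polygon with vertices (4,4), (2,6), (7,6).
By the shoelace formula its area is 5.00.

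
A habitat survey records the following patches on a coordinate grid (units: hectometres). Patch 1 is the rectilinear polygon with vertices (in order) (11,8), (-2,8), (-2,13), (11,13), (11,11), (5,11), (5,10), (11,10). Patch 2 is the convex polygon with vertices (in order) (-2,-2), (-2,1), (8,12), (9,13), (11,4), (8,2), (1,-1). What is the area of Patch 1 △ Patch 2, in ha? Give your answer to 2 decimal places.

122.24

|Patch 1| = 59, |Patch 2| = 86.5, |Patch 1∩Patch 2| = 11.6313.
|Patch 1 △ Patch 2| = |Patch 1| + |Patch 2| − 2·|Patch 1∩Patch 2| = 59 + 86.5 − 23.2626 = 122.24.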